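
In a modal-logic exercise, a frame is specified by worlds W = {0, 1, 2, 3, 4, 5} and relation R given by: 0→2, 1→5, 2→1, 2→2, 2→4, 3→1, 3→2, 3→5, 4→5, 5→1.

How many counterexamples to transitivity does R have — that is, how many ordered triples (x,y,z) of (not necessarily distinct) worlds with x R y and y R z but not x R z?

Enumerating: (0,2,1), (0,2,4), (1,5,1), (2,1,5), (2,4,5), (3,2,4), (4,5,1), (5,1,5).

8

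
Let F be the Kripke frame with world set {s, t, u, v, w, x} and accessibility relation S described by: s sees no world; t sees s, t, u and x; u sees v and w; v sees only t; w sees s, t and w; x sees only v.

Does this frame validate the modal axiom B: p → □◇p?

No

Axiom B corresponds to the accessibility relation being symmetric.
Symmetric: no — t S s but not s S t.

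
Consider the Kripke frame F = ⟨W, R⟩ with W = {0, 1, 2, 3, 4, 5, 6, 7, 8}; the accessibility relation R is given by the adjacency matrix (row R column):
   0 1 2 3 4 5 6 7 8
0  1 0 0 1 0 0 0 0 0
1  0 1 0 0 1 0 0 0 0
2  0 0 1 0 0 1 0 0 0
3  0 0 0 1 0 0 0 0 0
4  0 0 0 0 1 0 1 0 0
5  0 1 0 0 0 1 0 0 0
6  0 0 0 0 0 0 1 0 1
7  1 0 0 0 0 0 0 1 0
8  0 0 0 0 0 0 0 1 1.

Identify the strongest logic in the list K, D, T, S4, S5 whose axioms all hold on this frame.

Serial (axiom D): yes — every world has a successor (e.g. 0 R 0).
Reflexive (axiom T): yes — every world is R-related to itself.
Transitive (axiom 4): no — 1 R 4 and 4 R 6, but not 1 R 6.
Euclidean (axiom 5): no — 0 R 3 and 0 R 0, but not 3 R 0.
So F validates K, D, T; S4 would additionally require R to be transitive. The strongest is T.

T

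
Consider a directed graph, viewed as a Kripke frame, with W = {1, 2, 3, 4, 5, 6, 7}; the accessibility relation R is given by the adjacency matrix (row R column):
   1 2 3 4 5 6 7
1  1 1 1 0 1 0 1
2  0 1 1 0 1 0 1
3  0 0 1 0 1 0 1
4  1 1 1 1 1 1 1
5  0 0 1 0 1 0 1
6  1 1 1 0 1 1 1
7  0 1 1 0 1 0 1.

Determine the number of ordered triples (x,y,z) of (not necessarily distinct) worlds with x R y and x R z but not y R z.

Enumerating: (1,2,1), (1,3,1), (1,3,2), (1,5,1), (1,5,2), (1,7,1), (2,3,2), (2,5,2), (4,1,4), (4,1,6), (4,2,1), (4,2,4), … and 26 more.
Total: 38.

38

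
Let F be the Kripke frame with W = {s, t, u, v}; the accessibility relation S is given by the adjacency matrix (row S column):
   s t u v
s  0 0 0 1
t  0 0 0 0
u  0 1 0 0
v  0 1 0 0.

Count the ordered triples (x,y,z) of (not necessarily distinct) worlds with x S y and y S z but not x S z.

Enumerating: (s,v,t).

1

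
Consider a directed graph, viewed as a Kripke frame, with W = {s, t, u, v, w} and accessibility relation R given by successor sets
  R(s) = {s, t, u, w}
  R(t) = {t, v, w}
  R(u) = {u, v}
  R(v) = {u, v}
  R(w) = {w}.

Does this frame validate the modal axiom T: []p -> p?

Yes

Axiom T corresponds to the accessibility relation being reflexive.
Reflexive: yes — every world is R-related to itself.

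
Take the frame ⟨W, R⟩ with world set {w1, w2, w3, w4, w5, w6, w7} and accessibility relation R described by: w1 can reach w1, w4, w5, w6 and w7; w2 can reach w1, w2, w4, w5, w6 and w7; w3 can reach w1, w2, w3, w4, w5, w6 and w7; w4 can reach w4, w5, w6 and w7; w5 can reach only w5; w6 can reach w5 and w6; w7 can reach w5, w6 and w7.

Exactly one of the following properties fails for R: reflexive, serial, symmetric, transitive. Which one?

Reflexive: yes — every world is R-related to itself.
Serial: yes — every world has a successor (e.g. w1 R w1).
Symmetric: no — w1 R w4 but not w4 R w1.
Transitive: yes — every two-step R-path is closed by a direct edge.
Only symmetric fails.

symmetric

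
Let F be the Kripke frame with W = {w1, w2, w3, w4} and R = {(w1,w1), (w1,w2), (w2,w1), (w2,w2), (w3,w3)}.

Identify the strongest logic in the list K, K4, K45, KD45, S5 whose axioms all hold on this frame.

K45

Transitive (axiom 4): yes — every two-step R-path is closed by a direct edge.
Euclidean (axiom 5): yes — any two successors of a common world are R-related.
Serial (axiom D): no — w4 has no R-successor.
Reflexive (axiom T): no — w4 is not related to itself.
So F validates K, K4, K45; KD45 would additionally require R to be serial. The strongest is K45.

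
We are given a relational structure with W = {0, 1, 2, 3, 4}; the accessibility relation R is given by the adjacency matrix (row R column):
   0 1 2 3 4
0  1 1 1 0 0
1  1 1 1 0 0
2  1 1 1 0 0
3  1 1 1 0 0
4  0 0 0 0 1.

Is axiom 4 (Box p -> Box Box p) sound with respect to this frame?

Yes

Axiom 4 corresponds to the accessibility relation being transitive.
Transitive: yes — every two-step R-path is closed by a direct edge.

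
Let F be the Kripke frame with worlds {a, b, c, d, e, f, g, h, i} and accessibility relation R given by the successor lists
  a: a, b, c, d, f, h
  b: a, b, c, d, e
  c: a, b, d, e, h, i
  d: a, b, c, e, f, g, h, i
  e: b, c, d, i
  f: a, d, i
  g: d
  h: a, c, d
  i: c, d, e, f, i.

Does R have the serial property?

Yes

Serial: yes — every world has a successor (e.g. a R a).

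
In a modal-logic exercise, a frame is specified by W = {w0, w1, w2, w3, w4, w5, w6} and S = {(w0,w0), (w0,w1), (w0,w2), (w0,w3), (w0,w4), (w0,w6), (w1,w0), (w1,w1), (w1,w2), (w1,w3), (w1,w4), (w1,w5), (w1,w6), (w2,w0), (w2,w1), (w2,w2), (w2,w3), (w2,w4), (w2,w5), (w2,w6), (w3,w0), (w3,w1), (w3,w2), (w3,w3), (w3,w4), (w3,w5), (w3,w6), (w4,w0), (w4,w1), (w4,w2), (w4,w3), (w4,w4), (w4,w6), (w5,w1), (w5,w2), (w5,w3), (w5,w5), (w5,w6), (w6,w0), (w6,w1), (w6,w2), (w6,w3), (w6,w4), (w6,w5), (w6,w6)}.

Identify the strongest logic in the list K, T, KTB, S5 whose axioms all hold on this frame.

KTB

Reflexive (axiom T): yes — every world is S-related to itself.
Symmetric (axiom B): yes — every pair in S has its reverse in S.
Euclidean (axiom 5): no — w1 S w0 and w1 S w5, but not w0 S w5.
So F validates K, T, KTB; S5 would additionally require S to be Euclidean. The strongest is KTB.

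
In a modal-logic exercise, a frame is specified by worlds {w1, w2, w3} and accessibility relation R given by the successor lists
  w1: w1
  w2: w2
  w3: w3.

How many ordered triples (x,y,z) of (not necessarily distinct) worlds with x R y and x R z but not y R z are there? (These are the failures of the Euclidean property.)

R is Euclidean; there are no such tuples.

0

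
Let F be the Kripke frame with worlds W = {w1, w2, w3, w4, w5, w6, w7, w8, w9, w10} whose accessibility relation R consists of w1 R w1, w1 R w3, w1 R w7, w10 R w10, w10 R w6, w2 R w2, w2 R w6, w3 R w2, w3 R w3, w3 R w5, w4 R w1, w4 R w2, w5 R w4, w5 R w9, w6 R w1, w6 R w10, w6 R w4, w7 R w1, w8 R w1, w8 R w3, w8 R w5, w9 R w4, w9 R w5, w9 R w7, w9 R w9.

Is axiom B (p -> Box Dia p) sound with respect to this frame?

No

By correspondence theory, B is valid on a frame iff R is symmetric.
Symmetric: no — w1 R w3 but not w3 R w1.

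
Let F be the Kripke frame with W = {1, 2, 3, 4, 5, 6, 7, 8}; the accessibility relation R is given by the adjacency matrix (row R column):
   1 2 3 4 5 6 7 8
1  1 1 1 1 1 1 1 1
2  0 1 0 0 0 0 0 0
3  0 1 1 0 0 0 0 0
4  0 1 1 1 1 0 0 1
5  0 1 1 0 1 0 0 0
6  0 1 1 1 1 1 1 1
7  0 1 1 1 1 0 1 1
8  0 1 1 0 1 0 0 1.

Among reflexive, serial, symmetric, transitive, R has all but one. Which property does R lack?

Reflexive: yes — every world is R-related to itself.
Serial: yes — every world has a successor (e.g. 1 R 1).
Symmetric: no — 1 R 2 but not 2 R 1.
Transitive: yes — every two-step R-path is closed by a direct edge.
Only symmetric fails.

symmetric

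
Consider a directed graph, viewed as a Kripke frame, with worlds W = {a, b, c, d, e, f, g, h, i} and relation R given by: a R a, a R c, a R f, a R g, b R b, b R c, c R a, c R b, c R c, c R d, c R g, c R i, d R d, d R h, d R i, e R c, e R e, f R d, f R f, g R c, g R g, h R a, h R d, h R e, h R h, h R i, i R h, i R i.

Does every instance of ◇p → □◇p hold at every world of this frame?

No

Axiom 5 corresponds to the accessibility relation being Euclidean.
Euclidean: no — a R c and a R f, but not c R f.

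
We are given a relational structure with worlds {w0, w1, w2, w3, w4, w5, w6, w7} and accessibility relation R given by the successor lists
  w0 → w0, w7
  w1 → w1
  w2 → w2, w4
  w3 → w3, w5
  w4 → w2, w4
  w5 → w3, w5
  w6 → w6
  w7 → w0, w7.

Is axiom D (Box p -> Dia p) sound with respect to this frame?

Yes

By correspondence theory, D is valid on a frame iff R is serial.
Serial: yes — every world has a successor (e.g. w0 R w0).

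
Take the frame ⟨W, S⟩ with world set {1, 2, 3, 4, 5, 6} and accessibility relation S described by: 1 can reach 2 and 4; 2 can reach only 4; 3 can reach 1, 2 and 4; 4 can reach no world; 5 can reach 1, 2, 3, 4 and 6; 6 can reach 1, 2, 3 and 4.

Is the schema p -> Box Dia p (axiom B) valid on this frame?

The schema B characterises exactly the symmetric frames.
Symmetric: no — 1 S 2 but not 2 S 1.

No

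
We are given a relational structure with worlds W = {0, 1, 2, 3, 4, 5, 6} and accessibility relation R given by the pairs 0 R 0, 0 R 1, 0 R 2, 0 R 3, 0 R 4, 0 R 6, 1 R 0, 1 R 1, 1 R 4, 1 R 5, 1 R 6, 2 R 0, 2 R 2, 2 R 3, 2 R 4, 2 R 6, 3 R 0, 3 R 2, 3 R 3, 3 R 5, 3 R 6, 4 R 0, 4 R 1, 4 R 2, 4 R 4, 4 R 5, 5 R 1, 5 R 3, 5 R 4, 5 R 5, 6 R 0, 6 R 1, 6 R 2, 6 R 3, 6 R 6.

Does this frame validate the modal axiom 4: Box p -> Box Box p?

No

The schema 4 characterises exactly the transitive frames.
Transitive: no — 0 R 1 and 1 R 5, but not 0 R 5.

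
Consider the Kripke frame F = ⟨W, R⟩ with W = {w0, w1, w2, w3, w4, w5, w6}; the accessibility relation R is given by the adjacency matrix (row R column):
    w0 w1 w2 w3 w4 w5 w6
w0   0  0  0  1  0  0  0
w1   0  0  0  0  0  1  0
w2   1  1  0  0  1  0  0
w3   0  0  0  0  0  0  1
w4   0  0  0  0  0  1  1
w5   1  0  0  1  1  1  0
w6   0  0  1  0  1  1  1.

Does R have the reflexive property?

Reflexive: no — w0 is not related to itself.

No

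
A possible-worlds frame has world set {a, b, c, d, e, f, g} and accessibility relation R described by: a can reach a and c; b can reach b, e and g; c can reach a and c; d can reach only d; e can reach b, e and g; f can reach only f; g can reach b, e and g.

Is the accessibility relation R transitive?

Yes

Transitive: yes — every two-step R-path is closed by a direct edge.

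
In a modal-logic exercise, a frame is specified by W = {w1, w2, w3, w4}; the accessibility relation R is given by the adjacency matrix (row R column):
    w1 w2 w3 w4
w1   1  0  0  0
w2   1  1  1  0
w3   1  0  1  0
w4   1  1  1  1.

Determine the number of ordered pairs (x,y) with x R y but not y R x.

6

Enumerating: (w2,w1), (w2,w3), (w3,w1), (w4,w1), (w4,w2), (w4,w3).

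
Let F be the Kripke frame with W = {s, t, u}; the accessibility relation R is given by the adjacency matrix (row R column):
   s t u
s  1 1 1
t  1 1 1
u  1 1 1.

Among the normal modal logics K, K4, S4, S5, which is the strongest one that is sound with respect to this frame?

Transitive (axiom 4): yes — every two-step R-path is closed by a direct edge.
Reflexive (axiom T): yes — every world is R-related to itself.
Euclidean (axiom 5): yes — any two successors of a common world are R-related.
So F validates K, K4, S4, S5. The strongest is S5.

S5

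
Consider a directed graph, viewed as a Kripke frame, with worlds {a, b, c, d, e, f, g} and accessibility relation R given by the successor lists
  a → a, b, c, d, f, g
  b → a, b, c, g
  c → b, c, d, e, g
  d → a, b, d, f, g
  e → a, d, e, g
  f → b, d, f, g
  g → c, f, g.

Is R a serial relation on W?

Yes

Serial: yes — every world has a successor (e.g. a R a).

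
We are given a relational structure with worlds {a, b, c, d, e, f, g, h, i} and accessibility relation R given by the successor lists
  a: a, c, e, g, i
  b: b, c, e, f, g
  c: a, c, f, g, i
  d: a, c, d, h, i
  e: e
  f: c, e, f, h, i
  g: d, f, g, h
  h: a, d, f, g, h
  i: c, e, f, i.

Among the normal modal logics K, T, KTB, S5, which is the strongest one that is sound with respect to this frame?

T

Reflexive (axiom T): yes — every world is R-related to itself.
Symmetric (axiom B): no — a R e but not e R a.
Euclidean (axiom 5): no — a R c and a R e, but not c R e.
So F validates K, T; KTB would additionally require R to be symmetric. The strongest is T.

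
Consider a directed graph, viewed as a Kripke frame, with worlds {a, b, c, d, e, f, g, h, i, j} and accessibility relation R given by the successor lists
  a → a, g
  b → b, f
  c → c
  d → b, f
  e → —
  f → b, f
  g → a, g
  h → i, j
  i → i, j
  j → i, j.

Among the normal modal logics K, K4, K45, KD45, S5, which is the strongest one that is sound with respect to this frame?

Transitive (axiom 4): yes — every two-step R-path is closed by a direct edge.
Euclidean (axiom 5): yes — any two successors of a common world are R-related.
Serial (axiom D): no — e has no R-successor.
Reflexive (axiom T): no — d is not related to itself.
So F validates K, K4, K45; KD45 would additionally require R to be serial. The strongest is K45.

K45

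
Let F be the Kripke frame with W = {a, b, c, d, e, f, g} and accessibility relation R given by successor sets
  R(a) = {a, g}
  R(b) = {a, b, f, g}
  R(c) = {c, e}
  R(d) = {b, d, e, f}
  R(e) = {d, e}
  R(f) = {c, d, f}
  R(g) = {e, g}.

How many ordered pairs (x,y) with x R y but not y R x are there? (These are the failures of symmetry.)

8

Enumerating: (a,g), (b,a), (b,f), (b,g), (c,e), (d,b), (f,c), (g,e).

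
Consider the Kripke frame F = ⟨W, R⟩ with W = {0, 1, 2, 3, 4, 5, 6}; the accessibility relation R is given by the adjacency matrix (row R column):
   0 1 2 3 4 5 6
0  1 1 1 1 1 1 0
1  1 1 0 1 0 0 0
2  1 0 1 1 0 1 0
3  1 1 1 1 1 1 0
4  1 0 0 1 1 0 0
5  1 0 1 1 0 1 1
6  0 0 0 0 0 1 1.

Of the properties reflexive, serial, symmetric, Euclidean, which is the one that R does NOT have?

Reflexive: yes — every world is R-related to itself.
Serial: yes — every world has a successor (e.g. 0 R 0).
Symmetric: yes — every pair in R has its reverse in R.
Euclidean: no — 0 R 1 and 0 R 2, but not 1 R 2.
Only Euclidean fails.

Euclidean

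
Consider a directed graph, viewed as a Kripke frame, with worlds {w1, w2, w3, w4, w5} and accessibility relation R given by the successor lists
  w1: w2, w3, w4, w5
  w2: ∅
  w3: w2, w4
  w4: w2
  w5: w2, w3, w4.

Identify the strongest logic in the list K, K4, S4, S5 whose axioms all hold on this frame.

K4

Transitive (axiom 4): yes — every two-step R-path is closed by a direct edge.
Reflexive (axiom T): no — w1 is not related to itself.
Euclidean (axiom 5): no — w1 R w2 and w1 R w3, but not w2 R w3.
So F validates K, K4; S4 would additionally require R to be reflexive. The strongest is K4.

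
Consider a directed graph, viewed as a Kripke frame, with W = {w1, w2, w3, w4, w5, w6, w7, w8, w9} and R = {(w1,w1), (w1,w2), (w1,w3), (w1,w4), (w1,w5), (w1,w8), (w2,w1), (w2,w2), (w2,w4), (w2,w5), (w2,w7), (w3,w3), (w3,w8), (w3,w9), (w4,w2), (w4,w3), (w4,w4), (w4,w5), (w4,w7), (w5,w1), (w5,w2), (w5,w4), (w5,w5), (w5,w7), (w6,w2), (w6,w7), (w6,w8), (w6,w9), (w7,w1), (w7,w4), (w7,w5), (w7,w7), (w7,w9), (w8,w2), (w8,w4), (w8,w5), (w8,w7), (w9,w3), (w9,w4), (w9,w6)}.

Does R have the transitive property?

Transitive: no — w1 R w2 and w2 R w7, but not w1 R w7.

No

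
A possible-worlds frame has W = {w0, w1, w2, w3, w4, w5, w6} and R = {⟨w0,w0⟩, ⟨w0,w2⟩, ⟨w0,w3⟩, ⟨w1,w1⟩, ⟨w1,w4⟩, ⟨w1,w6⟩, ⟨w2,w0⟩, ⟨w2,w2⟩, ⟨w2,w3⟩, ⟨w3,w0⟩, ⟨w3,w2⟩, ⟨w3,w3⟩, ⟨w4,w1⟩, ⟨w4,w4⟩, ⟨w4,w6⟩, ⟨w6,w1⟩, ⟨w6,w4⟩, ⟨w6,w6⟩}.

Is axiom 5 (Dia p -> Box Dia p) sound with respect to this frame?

Axiom 5 corresponds to the accessibility relation being Euclidean.
Euclidean: yes — any two successors of a common world are R-related.

Yes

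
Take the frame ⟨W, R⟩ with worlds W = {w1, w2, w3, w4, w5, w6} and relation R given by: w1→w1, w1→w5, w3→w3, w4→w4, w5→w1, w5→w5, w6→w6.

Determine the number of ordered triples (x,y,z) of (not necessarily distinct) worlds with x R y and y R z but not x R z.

R is transitive; there are no such tuples.

0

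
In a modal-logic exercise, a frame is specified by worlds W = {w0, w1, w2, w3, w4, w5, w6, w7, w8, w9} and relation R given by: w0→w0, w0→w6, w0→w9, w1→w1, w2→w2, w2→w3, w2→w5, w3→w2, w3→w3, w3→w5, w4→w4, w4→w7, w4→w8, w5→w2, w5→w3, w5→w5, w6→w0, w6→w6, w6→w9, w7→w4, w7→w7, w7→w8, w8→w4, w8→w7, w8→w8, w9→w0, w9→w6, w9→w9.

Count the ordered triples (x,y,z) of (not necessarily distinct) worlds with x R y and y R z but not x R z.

R is transitive; there are no such tuples.

0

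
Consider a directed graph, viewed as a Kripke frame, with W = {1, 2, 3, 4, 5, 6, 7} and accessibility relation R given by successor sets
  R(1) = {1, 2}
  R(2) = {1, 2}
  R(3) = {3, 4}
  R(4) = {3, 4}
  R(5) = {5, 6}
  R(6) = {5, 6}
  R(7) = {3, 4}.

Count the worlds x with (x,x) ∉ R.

1

Enumerating: 7.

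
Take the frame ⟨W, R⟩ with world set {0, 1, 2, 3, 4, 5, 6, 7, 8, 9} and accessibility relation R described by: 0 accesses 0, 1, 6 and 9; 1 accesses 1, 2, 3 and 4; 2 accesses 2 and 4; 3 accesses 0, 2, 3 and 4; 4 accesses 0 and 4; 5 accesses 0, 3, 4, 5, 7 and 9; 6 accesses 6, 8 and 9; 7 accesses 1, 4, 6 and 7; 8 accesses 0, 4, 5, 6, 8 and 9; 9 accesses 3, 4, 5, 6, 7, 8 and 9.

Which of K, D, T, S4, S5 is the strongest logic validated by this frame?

Serial (axiom D): yes — every world has a successor (e.g. 0 R 0).
Reflexive (axiom T): yes — every world is R-related to itself.
Transitive (axiom 4): no — 0 R 1 and 1 R 2, but not 0 R 2.
Euclidean (axiom 5): no — 0 R 1 and 0 R 6, but not 1 R 6.
So F validates K, D, T; S4 would additionally require R to be transitive. The strongest is T.

T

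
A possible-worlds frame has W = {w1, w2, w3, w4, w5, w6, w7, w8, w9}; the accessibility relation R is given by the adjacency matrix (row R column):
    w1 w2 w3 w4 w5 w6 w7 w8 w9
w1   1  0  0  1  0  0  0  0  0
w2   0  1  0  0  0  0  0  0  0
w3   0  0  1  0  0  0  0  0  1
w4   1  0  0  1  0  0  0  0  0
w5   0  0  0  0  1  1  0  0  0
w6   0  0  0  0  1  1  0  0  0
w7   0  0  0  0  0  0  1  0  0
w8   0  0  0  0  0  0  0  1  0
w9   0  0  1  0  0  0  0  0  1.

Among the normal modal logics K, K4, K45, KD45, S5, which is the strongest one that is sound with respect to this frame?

Transitive (axiom 4): yes — every two-step R-path is closed by a direct edge.
Euclidean (axiom 5): yes — any two successors of a common world are R-related.
Serial (axiom D): yes — every world has a successor (e.g. w1 R w1).
Reflexive (axiom T): yes — every world is R-related to itself.
So F validates K, K4, K45, KD45, S5. The strongest is S5.

S5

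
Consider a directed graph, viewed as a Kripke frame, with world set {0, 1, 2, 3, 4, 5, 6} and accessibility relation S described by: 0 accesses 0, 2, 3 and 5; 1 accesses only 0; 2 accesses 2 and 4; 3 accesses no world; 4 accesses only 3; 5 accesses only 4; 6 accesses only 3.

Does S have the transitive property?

No

Transitive: no — 0 S 2 and 2 S 4, but not 0 S 4.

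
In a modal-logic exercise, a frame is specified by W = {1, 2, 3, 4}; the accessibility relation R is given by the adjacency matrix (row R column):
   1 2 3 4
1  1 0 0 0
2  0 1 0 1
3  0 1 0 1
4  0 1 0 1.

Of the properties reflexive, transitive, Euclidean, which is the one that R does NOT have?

reflexive

Reflexive: no — 3 is not related to itself.
Transitive: yes — every two-step R-path is closed by a direct edge.
Euclidean: yes — any two successors of a common world are R-related.
Only reflexive fails.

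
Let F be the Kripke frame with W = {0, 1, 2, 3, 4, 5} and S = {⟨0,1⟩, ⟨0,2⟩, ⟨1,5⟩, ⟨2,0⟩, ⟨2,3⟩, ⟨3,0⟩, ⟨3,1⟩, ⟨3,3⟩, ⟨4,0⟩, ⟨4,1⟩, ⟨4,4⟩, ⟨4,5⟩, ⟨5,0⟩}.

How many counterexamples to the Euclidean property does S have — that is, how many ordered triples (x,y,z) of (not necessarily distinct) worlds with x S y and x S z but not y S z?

22

Enumerating: (0,1,1), (0,1,2), (0,2,1), (0,2,2), (1,5,5), (2,0,0), (2,0,3), (3,0,0), (3,0,3), (3,1,0), (3,1,1), (3,1,3), … and 10 more.
Total: 22.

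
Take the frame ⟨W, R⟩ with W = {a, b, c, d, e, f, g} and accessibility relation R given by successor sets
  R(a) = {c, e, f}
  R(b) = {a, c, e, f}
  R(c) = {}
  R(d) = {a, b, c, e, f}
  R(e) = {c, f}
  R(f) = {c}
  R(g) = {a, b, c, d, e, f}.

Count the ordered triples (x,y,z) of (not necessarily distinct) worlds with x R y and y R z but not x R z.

R is transitive; there are no such tuples.

0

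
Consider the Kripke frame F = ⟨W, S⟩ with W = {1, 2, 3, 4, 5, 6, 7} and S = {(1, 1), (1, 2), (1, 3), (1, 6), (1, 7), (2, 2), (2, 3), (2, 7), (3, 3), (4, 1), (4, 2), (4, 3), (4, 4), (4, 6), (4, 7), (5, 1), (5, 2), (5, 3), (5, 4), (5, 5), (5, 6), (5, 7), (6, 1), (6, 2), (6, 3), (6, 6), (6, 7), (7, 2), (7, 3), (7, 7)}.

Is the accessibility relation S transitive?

Yes

Transitive: yes — every two-step S-path is closed by a direct edge.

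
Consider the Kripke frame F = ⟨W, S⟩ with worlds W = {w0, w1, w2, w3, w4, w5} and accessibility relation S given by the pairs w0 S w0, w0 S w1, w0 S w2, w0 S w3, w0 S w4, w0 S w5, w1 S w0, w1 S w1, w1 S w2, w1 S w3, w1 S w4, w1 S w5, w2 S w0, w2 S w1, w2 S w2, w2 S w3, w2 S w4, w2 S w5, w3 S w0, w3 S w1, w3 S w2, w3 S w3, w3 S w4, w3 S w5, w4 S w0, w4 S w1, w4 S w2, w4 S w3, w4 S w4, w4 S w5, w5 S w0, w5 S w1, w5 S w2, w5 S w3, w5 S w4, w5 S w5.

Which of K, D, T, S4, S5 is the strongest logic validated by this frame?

Serial (axiom D): yes — every world has a successor (e.g. w0 S w0).
Reflexive (axiom T): yes — every world is S-related to itself.
Transitive (axiom 4): yes — every two-step S-path is closed by a direct edge.
Euclidean (axiom 5): yes — any two successors of a common world are S-related.
So F validates K, D, T, S4, S5. The strongest is S5.

S5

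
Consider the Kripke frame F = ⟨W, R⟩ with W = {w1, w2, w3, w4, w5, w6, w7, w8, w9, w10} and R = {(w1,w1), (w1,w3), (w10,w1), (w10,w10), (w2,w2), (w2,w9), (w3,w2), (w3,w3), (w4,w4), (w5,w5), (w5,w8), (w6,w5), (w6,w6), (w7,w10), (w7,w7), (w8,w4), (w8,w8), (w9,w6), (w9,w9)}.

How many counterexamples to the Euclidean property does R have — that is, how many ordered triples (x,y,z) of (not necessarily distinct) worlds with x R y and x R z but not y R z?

9

Enumerating: (w1,w3,w1), (w10,w1,w10), (w2,w9,w2), (w3,w2,w3), (w5,w8,w5), (w6,w5,w6), (w7,w10,w7), (w8,w4,w8), (w9,w6,w9).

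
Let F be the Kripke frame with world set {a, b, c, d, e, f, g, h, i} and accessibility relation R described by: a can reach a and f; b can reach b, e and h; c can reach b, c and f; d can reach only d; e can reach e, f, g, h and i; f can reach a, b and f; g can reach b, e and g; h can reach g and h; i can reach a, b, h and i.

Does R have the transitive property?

No

Transitive: no — a R f and f R b, but not a R b.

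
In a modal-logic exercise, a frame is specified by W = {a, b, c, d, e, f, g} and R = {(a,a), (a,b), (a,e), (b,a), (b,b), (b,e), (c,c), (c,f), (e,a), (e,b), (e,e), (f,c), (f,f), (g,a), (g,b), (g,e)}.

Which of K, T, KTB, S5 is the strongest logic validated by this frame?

Reflexive (axiom T): no — d is not related to itself.
Symmetric (axiom B): no — g R a but not a R g.
Euclidean (axiom 5): yes — any two successors of a common world are R-related.
So F validates K; T would additionally require R to be reflexive. The strongest is K.

K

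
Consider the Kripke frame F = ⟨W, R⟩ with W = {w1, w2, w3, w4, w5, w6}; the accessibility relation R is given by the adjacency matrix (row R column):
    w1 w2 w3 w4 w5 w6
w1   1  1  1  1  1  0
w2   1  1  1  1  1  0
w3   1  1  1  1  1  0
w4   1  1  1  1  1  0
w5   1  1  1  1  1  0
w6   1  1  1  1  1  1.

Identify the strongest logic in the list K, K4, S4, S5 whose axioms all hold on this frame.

Transitive (axiom 4): yes — every two-step R-path is closed by a direct edge.
Reflexive (axiom T): yes — every world is R-related to itself.
Euclidean (axiom 5): no — w6 R w1 and w6 R w6, but not w1 R w6.
So F validates K, K4, S4; S5 would additionally require R to be Euclidean. The strongest is S4.

S4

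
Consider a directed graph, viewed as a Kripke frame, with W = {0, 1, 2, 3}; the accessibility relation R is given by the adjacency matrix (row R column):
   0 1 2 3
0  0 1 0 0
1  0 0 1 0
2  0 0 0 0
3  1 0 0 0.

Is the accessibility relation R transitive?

Transitive: no — 0 R 1 and 1 R 2, but not 0 R 2.

No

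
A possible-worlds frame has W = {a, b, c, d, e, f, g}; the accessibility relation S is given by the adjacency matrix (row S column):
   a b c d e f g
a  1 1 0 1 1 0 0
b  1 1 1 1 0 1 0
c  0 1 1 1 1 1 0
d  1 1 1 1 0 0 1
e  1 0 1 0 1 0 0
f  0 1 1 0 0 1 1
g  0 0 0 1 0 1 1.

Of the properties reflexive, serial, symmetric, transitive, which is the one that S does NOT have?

Reflexive: yes — every world is S-related to itself.
Serial: yes — every world has a successor (e.g. a S a).
Symmetric: yes — every pair in S has its reverse in S.
Transitive: no — a S b and b S c, but not a S c.
Only transitive fails.

transitive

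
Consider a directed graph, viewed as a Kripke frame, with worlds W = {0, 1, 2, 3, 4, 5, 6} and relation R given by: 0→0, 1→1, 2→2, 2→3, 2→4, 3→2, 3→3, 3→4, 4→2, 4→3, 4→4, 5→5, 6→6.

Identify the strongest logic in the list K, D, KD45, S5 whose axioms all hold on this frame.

S5

Serial (axiom D): yes — every world has a successor (e.g. 0 R 0).
Euclidean (axiom 5): yes — any two successors of a common world are R-related.
Transitive (axiom 4): yes — every two-step R-path is closed by a direct edge.
Reflexive (axiom T): yes — every world is R-related to itself.
So F validates K, D, KD45, S5. The strongest is S5.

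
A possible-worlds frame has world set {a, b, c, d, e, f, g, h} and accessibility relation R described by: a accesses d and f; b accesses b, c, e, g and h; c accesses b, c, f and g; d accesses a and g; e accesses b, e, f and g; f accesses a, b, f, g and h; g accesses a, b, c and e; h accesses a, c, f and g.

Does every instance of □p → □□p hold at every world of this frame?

The schema 4 characterises exactly the transitive frames.
Transitive: no — a R d and d R g, but not a R g.

No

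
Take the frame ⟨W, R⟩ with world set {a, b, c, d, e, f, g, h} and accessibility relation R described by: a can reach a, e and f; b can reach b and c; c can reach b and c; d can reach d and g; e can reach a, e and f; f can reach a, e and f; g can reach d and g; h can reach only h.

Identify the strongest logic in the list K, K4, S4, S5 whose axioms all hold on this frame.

S5

Transitive (axiom 4): yes — every two-step R-path is closed by a direct edge.
Reflexive (axiom T): yes — every world is R-related to itself.
Euclidean (axiom 5): yes — any two successors of a common world are R-related.
So F validates K, K4, S4, S5. The strongest is S5.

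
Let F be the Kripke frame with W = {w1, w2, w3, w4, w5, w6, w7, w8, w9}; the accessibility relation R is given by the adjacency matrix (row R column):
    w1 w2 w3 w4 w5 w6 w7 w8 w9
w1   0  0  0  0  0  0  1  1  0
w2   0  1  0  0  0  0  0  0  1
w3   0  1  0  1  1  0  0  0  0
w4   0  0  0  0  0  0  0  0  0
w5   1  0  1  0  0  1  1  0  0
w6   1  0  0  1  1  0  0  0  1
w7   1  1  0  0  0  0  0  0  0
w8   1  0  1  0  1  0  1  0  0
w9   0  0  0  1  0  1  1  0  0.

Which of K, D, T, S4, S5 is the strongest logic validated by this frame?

K

Serial (axiom D): no — w4 has no R-successor.
Reflexive (axiom T): no — w1 is not related to itself.
Transitive (axiom 4): no — w1 R w7 and w7 R w2, but not w1 R w2.
Euclidean (axiom 5): no — w1 R w7 and w1 R w8, but not w7 R w8.
So F validates K; D would additionally require R to be serial. The strongest is K.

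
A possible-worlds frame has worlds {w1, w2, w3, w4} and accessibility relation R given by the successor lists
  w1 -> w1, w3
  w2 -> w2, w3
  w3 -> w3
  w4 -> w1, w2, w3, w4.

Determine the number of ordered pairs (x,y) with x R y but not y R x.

Enumerating: (w1,w3), (w2,w3), (w4,w1), (w4,w2), (w4,w3).

5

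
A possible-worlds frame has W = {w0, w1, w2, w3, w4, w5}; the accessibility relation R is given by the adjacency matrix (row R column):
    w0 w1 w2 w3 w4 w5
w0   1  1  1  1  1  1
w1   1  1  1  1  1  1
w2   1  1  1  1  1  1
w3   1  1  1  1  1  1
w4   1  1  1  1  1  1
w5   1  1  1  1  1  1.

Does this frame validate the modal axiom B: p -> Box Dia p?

The schema B characterises exactly the symmetric frames.
Symmetric: yes — every pair in R has its reverse in R.

Yes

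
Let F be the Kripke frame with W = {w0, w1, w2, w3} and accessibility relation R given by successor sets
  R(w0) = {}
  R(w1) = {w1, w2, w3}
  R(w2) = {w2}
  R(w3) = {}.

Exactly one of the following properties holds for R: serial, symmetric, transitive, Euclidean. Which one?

Serial: no — w0 has no R-successor.
Symmetric: no — w1 R w2 but not w2 R w1.
Transitive: yes — every two-step R-path is closed by a direct edge.
Euclidean: no — w1 R w2 and w1 R w3, but not w2 R w3.
Only transitive holds.

transitive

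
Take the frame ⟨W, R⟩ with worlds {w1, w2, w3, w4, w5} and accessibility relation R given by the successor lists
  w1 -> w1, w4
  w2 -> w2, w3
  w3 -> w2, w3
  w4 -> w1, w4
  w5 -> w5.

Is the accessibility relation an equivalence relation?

Reflexive: yes — every world is R-related to itself.
Symmetric: yes — every pair in R has its reverse in R.
Transitive: yes — every two-step R-path is closed by a direct edge.
So R is an equivalence relation.

Yes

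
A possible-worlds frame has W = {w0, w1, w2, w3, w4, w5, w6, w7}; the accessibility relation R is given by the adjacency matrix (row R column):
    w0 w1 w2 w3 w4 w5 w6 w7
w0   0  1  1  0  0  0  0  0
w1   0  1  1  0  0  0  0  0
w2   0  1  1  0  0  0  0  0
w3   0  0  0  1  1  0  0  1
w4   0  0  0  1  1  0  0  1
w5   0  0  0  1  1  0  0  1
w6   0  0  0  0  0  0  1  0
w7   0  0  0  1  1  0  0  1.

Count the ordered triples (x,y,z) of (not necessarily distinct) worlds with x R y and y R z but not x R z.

R is transitive; there are no such tuples.

0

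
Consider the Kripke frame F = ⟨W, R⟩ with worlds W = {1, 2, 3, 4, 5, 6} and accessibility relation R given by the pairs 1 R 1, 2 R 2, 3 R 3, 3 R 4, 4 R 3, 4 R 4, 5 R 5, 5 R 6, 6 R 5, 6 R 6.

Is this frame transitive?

Transitive: yes — every two-step R-path is closed by a direct edge.

Yes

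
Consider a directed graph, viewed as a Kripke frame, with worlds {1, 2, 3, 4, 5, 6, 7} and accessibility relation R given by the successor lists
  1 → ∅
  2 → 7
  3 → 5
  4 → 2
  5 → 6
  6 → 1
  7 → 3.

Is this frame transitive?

Transitive: no — 2 R 7 and 7 R 3, but not 2 R 3.

No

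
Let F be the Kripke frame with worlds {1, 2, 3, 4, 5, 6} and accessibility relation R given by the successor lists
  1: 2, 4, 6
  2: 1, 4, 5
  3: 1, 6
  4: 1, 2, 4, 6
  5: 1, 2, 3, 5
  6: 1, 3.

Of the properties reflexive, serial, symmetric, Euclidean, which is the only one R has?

Reflexive: no — 1 is not related to itself.
Serial: yes — every world has a successor (e.g. 1 R 2).
Symmetric: no — 3 R 1 but not 1 R 3.
Euclidean: no — 1 R 2 and 1 R 6, but not 2 R 6.
Only serial holds.

serial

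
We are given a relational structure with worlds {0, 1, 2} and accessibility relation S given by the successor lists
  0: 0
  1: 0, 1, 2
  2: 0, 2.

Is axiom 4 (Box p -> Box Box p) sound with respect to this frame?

The schema 4 characterises exactly the transitive frames.
Transitive: yes — every two-step S-path is closed by a direct edge.

Yes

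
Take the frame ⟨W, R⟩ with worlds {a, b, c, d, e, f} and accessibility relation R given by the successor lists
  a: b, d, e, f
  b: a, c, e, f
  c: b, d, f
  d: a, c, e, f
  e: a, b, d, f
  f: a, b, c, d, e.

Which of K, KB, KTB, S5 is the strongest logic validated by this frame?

Symmetric (axiom B): yes — every pair in R has its reverse in R.
Reflexive (axiom T): no — a is not related to itself.
Euclidean (axiom 5): no — a R b and a R d, but not b R d.
So F validates K, KB; KTB would additionally require R to be reflexive. The strongest is KB.

KB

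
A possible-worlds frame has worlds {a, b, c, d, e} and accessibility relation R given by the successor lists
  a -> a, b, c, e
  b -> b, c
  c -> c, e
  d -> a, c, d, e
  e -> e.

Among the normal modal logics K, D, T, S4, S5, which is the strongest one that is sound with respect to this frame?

Serial (axiom D): yes — every world has a successor (e.g. a R a).
Reflexive (axiom T): yes — every world is R-related to itself.
Transitive (axiom 4): no — b R c and c R e, but not b R e.
Euclidean (axiom 5): no — a R b and a R e, but not b R e.
So F validates K, D, T; S4 would additionally require R to be transitive. The strongest is T.

T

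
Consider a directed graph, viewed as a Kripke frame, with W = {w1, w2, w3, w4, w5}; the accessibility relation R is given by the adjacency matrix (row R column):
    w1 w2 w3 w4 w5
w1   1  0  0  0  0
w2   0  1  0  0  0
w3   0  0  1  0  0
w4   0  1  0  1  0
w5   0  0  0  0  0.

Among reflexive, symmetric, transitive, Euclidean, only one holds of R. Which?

Reflexive: no — w5 is not related to itself.
Symmetric: no — w4 R w2 but not w2 R w4.
Transitive: yes — every two-step R-path is closed by a direct edge.
Euclidean: no — w4 R w2 and w4 R w4, but not w2 R w4.
Only transitive holds.

transitive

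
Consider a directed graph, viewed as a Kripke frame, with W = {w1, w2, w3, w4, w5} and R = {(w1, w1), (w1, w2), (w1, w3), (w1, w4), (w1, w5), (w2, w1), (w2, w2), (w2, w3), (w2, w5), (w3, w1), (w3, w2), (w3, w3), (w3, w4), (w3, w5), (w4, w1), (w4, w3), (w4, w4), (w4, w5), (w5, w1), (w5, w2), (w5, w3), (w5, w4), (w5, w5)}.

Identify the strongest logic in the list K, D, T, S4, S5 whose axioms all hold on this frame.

T

Serial (axiom D): yes — every world has a successor (e.g. w1 R w1).
Reflexive (axiom T): yes — every world is R-related to itself.
Transitive (axiom 4): no — w2 R w1 and w1 R w4, but not w2 R w4.
Euclidean (axiom 5): no — w1 R w2 and w1 R w4, but not w2 R w4.
So F validates K, D, T; S4 would additionally require R to be transitive. The strongest is T.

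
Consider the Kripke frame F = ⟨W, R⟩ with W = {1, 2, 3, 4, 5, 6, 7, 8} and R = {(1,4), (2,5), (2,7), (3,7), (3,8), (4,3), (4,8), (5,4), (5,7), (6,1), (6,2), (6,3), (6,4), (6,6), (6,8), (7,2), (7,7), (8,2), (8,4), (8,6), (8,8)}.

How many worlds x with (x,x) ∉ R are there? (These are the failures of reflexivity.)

Enumerating: 1, 2, 3, 4, 5.

5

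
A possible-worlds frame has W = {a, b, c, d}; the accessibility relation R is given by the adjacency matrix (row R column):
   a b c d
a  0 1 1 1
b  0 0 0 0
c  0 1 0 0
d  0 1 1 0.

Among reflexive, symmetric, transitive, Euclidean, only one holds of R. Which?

Reflexive: no — a is not related to itself.
Symmetric: no — a R b but not b R a.
Transitive: yes — every two-step R-path is closed by a direct edge.
Euclidean: no — a R b and a R c, but not b R c.
Only transitive holds.

transitive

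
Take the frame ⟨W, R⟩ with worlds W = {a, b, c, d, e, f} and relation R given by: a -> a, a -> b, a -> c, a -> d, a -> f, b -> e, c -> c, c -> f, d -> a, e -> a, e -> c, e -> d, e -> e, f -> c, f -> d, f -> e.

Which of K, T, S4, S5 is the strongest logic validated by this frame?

K

Reflexive (axiom T): no — b is not related to itself.
Transitive (axiom 4): no — a R b and b R e, but not a R e.
Euclidean (axiom 5): no — a R b and a R c, but not b R c.
So F validates K; T would additionally require R to be reflexive. The strongest is K.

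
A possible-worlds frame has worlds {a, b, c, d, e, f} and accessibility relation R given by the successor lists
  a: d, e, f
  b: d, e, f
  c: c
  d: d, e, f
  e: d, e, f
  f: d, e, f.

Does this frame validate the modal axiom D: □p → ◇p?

Yes

Axiom D corresponds to the accessibility relation being serial.
Serial: yes — every world has a successor (e.g. a R d).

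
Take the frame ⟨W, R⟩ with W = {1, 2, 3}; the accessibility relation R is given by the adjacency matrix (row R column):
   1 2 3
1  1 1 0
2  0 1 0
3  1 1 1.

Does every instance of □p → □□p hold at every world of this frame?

Yes

The schema 4 characterises exactly the transitive frames.
Transitive: yes — every two-step R-path is closed by a direct edge.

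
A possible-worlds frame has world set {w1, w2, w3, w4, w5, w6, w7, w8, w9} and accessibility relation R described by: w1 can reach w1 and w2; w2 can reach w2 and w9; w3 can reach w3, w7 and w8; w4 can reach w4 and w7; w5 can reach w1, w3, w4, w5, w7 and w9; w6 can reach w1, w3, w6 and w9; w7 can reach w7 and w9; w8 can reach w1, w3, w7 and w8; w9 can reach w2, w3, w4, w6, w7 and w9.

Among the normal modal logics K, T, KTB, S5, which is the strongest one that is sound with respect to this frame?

T

Reflexive (axiom T): yes — every world is R-related to itself.
Symmetric (axiom B): no — w1 R w2 but not w2 R w1.
Euclidean (axiom 5): no — w3 R w7 and w3 R w8, but not w7 R w8.
So F validates K, T; KTB would additionally require R to be symmetric. The strongest is T.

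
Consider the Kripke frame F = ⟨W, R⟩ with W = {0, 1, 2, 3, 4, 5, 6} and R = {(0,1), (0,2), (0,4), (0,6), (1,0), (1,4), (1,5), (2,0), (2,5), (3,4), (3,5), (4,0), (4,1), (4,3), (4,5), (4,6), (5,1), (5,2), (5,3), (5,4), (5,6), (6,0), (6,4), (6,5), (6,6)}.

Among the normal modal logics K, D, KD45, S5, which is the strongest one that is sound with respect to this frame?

Serial (axiom D): yes — every world has a successor (e.g. 0 R 1).
Euclidean (axiom 5): no — 0 R 1 and 0 R 2, but not 1 R 2.
Transitive (axiom 4): no — 0 R 1 and 1 R 5, but not 0 R 5.
Reflexive (axiom T): no — 0 is not related to itself.
So F validates K, D; KD45 would additionally require R to be Euclidean and transitive. The strongest is D.

D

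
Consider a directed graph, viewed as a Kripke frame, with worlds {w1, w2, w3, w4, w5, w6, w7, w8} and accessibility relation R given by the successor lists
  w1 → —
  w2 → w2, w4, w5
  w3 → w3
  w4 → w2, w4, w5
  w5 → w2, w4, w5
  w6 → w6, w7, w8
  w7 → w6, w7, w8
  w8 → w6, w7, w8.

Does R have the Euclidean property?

Yes

Euclidean: yes — any two successors of a common world are R-related.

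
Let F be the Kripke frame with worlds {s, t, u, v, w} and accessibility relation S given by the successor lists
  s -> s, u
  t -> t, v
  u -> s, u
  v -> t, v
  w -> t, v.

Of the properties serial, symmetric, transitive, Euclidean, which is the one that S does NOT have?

symmetric

Serial: yes — every world has a successor (e.g. s S s).
Symmetric: no — w S t but not t S w.
Transitive: yes — every two-step S-path is closed by a direct edge.
Euclidean: yes — any two successors of a common world are S-related.
Only symmetric fails.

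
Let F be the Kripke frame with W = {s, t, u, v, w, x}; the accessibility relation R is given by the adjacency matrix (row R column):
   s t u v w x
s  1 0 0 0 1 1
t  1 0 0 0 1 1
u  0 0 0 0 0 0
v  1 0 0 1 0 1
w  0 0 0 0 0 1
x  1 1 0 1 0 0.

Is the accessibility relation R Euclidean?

Euclidean: no — s R x and s R w, but not x R w.

No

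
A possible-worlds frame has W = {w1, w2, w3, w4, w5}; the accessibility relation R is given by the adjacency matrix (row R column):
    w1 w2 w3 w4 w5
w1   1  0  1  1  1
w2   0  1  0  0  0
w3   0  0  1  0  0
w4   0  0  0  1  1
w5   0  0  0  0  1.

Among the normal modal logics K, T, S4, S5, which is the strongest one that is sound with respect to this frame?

Reflexive (axiom T): yes — every world is R-related to itself.
Transitive (axiom 4): yes — every two-step R-path is closed by a direct edge.
Euclidean (axiom 5): no — w1 R w3 and w1 R w4, but not w3 R w4.
So F validates K, T, S4; S5 would additionally require R to be Euclidean. The strongest is S4.

S4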